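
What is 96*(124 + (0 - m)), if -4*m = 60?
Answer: 13344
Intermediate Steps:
m = -15 (m = -¼*60 = -15)
96*(124 + (0 - m)) = 96*(124 + (0 - 1*(-15))) = 96*(124 + (0 + 15)) = 96*(124 + 15) = 96*139 = 13344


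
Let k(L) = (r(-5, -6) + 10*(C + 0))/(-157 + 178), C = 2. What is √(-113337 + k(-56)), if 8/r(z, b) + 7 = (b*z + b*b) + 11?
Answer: I*√1249529865/105 ≈ 336.65*I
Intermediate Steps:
r(z, b) = 8/(4 + b² + b*z) (r(z, b) = 8/(-7 + ((b*z + b*b) + 11)) = 8/(-7 + ((b*z + b²) + 11)) = 8/(-7 + ((b² + b*z) + 11)) = 8/(-7 + (11 + b² + b*z)) = 8/(4 + b² + b*z))
k(L) = 704/735 (k(L) = (8/(4 + (-6)² - 6*(-5)) + 10*(2 + 0))/(-157 + 178) = (8/(4 + 36 + 30) + 10*2)/21 = (8/70 + 20)*(1/21) = (8*(1/70) + 20)*(1/21) = (4/35 + 20)*(1/21) = (704/35)*(1/21) = 704/735)
√(-113337 + k(-56)) = √(-113337 + 704/735) = √(-83301991/735) = I*√1249529865/105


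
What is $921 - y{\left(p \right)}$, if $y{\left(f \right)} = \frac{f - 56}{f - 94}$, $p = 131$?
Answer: $\frac{34002}{37} \approx 918.97$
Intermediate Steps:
$y{\left(f \right)} = \frac{-56 + f}{-94 + f}$
$921 - y{\left(p \right)} = 921 - \frac{-56 + 131}{-94 + 131} = 921 - \frac{1}{37} \cdot 75 = 921 - \frac{75}{37} = \frac{34002}{37}$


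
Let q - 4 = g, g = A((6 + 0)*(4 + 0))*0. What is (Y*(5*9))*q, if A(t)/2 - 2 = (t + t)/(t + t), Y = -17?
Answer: -3060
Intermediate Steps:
A(t) = 6 (A(t) = 4 + 2*((t + t)/(t + t)) = 4 + 2*((2*t)/((2*t))) = 4 + 2*((2*t)*(1/(2*t))) = 4 + 2*1 = 4 + 2 = 6)
g = 0 (g = 6*0 = 0)
q = 4 (q = 4 + 0 = 4)
(Y*(5*9))*q = -85*9*4 = -17*45*4 = -765*4 = -3060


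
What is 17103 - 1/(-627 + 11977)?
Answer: 194119049/11350 ≈ 17103.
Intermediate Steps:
17103 - 1/(-627 + 11977) = 17103 - 1/11350 = 194119049/11350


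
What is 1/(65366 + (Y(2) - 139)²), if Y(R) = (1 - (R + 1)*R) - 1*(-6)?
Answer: 1/84410 ≈ 1.1847e-5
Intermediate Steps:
Y(R) = 7 - R*(1 + R) (Y(R) = (1 - (1 + R)*R) + 6 = (1 - R*(1 + R)) + 6 = 7 - R*(1 + R))
1/(65366 + (Y(2) - 139)²) = 1/(65366 + ((7 - 1*2 - 1*2²) - 139)²) = 1/(65366 + ((7 - 2 - 1*4) - 139)²) = 1/(65366 + ((7 - 2 - 4) - 139)²) = 1/(65366 + (1 - 139)²) = 1/(65366 + (-138)²) = 1/(65366 + 19044) = 1/84410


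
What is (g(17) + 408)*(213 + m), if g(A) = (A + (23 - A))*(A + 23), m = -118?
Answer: 126160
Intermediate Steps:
g(A) = 529 + 23*A (g(A) = 23*(23 + A) = 529 + 23*A)
(g(17) + 408)*(213 + m) = ((529 + 23*17) + 408)*(213 - 118) = ((529 + 391) + 408)*95 = (920 + 408)*95 = 1328*95 = 126160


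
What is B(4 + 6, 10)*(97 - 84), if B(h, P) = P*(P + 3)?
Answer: 1690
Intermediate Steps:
B(h, P) = P*(3 + P)
B(4 + 6, 10)*(97 - 84) = (10*(3 + 10))*(97 - 84) = (10*13)*13 = 130*13 = 1690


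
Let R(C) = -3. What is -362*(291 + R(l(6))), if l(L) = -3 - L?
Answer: -104256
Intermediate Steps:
-362*(291 + R(l(6))) = -362*(291 - 3) = -362*288 = -104256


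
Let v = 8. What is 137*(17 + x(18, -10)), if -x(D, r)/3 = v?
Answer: -959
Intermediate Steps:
x(D, r) = -24 (x(D, r) = -3*8 = -24)
137*(17 + x(18, -10)) = 137*(17 - 24) = 137*(-7) = -959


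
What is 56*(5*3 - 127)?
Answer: -6272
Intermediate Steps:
56*(5*3 - 127) = 56*(15 - 127) = 56*(-112) = -6272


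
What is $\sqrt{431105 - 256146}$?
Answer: $\sqrt{174959} \approx 418.28$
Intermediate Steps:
$\sqrt{431105 - 256146} = \sqrt{174959}$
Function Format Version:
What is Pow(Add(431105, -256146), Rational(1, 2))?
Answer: Pow(174959, Rational(1, 2)) ≈ 418.28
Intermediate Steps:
Pow(Add(431105, -256146), Rational(1, 2)) = Pow(174959, Rational(1, 2))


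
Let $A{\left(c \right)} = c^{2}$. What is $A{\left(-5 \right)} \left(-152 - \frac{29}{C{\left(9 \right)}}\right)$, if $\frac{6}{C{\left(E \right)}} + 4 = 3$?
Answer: $- \frac{22075}{6} \approx -3679.2$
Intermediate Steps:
$C{\left(E \right)} = -6$ ($C{\left(E \right)} = \frac{6}{-4 + 3} = \frac{6}{-1} = 6 \left(-1\right) = -6$)
$A{\left(-5 \right)} \left(-152 - \frac{29}{C{\left(9 \right)}}\right) = \left(-5\right)^{2} \left(-152 - \frac{29}{-6}\right) = 25 \left(-152 - - \frac{29}{6}\right) = 25 \left(-152 + \frac{29}{6}\right) = 25 \left(- \frac{883}{6}\right) = - \frac{22075}{6}$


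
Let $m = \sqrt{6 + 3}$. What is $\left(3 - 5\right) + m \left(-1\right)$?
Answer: $-5$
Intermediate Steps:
$m = 3$ ($m = \sqrt{9} = 3$)
$\left(3 - 5\right) + m \left(-1\right) = \left(3 - 5\right) + 3 \left(-1\right) = -2 - 3 = -5$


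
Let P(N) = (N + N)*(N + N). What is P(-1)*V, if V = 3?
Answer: 12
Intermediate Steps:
P(N) = 4*N² (P(N) = (2*N)*(2*N) = 4*N²)
P(-1)*V = (4*(-1)²)*3 = (4*1)*3 = 4*3 = 12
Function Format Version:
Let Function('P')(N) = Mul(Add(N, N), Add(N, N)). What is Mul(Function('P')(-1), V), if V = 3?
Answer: 12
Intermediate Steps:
Function('P')(N) = Mul(4, Pow(N, 2)) (Function('P')(N) = Mul(Mul(2, N), Mul(2, N)) = Mul(4, Pow(N, 2)))
Mul(Function('P')(-1), V) = Mul(Mul(4, Pow(-1, 2)), 3) = Mul(Mul(4, 1), 3) = Mul(4, 3) = 12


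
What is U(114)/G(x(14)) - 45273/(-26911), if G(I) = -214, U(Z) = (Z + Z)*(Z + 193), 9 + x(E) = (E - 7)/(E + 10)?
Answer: -936986967/2879477 ≈ -325.40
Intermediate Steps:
x(E) = -9 + (-7 + E)/(10 + E) (x(E) = -9 + (E - 7)/(E + 10) = -9 + (-7 + E)/(10 + E))
U(Z) = 2*Z*(193 + Z) (U(Z) = (2*Z)*(193 + Z) = 2*Z*(193 + Z))
U(114)/G(x(14)) - 45273/(-26911) = (2*114*(193 + 114))/(-214) - 45273/(-26911) = (2*114*307)*(-1/214) - 45273*(-1/26911) = 69996*(-1/214) + 45273/26911 = -34998/107 + 45273/26911 = -936986967/2879477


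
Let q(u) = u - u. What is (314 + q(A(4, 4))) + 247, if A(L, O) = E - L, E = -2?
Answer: 561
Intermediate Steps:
A(L, O) = -2 - L
q(u) = 0
(314 + q(A(4, 4))) + 247 = (314 + 0) + 247 = 314 + 247 = 561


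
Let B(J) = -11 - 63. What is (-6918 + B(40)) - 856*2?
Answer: -8704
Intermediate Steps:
B(J) = -74
(-6918 + B(40)) - 856*2 = (-6918 - 74) - 856*2 = -6992 - 1712 = -8704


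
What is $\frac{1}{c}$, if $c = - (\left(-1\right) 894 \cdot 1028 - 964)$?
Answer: $\frac{1}{919996} \approx 1.087 \cdot 10^{-6}$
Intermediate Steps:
$c = 919996$ ($c = - (\left(-894\right) 1028 - 964) = - (-919032 - 964) = \left(-1\right) \left(-919996\right) = 919996$)
$\frac{1}{c} = \frac{1}{919996}$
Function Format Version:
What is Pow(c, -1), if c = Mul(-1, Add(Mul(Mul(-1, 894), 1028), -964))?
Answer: Rational(1, 919996) ≈ 1.0870e-6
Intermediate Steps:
c = 919996 (c = Mul(-1, Add(Mul(-894, 1028), -964)) = Mul(-1, Add(-919032, -964)) = Mul(-1, -919996) = 919996)
Pow(c, -1) = Pow(919996, -1) = Rational(1, 919996)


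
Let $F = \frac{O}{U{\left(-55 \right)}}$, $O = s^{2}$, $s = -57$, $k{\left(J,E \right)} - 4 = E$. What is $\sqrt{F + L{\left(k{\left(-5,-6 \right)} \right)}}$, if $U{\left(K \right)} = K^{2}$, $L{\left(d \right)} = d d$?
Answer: $\frac{\sqrt{15349}}{55} \approx 2.2526$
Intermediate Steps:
$k{\left(J,E \right)} = 4 + E$
$L{\left(d \right)} = d^{2}$
$O = 3249$ ($O = \left(-57\right)^{2} = 3249$)
$F = \frac{3249}{3025}$ ($F = \frac{3249}{\left(-55\right)^{2}} = \frac{3249}{3025} \approx 1.074$)
$\sqrt{F + L{\left(k{\left(-5,-6 \right)} \right)}} = \sqrt{\frac{3249}{3025} + \left(4 - 6\right)^{2}} = \sqrt{\frac{3249}{3025} + \left(-2\right)^{2}} = \sqrt{\frac{3249}{3025} + 4} = \sqrt{\frac{15349}{3025}} = \frac{\sqrt{15349}}{55}$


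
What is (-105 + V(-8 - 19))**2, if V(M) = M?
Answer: 17424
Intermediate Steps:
(-105 + V(-8 - 19))**2 = (-105 + (-8 - 19))**2 = (-105 - 27)**2 = (-132)**2 = 17424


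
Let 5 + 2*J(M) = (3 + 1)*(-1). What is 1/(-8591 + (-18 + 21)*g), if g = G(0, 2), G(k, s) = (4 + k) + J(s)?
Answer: -2/17185 ≈ -0.00011638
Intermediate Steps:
J(M) = -9/2 (J(M) = -5/2 + ((3 + 1)*(-1))/2 = -5/2 + (4*(-1))/2 = -5/2 + (1/2)*(-4) = -5/2 - 2 = -9/2)
G(k, s) = -1/2 + k (G(k, s) = (4 + k) - 9/2 = -1/2 + k)
g = -1/2 (g = -1/2 + 0 = -1/2 ≈ -0.50000)
1/(-8591 + (-18 + 21)*g) = 1/(-8591 + (-18 + 21)*(-1/2)) = 1/(-8591 + 3*(-1/2)) = 1/(-8591 - 3/2) = 1/(-17185/2) = -2/17185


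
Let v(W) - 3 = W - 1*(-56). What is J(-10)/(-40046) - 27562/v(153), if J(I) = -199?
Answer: -137963208/1061219 ≈ -130.00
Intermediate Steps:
v(W) = 59 + W (v(W) = 3 + (W - 1*(-56)) = 3 + (W + 56) = 3 + (56 + W) = 59 + W)
J(-10)/(-40046) - 27562/v(153) = -199/(-40046) - 27562/(59 + 153) = -199*(-1/40046) - 27562/212 = 199/40046 - 27562*1/212 = 199/40046 - 13781/106 = -137963208/1061219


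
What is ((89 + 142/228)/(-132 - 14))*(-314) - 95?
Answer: 813479/8322 ≈ 97.750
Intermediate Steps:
((89 + 142/228)/(-132 - 14))*(-314) - 95 = ((89 + 142*(1/228))/(-146))*(-314) - 95 = ((89 + 71/114)*(-1/146))*(-314) - 95 = ((10217/114)*(-1/146))*(-314) - 95 = -10217/16644*(-314) - 95 = 1604069/8322 - 95 = 813479/8322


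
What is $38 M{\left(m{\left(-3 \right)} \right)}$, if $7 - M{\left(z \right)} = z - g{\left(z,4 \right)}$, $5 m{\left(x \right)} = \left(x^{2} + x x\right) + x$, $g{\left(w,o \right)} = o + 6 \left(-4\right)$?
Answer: $-608$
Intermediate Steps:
$g{\left(w,o \right)} = -24 + o$ ($g{\left(w,o \right)} = o - 24 = -24 + o$)
$m{\left(x \right)} = \frac{x}{5} + \frac{2 x^{2}}{5}$ ($m{\left(x \right)} = \frac{\left(x^{2} + x x\right) + x}{5} = \frac{\left(x^{2} + x^{2}\right) + x}{5} = \frac{2 x^{2} + x}{5} = \frac{x + 2 x^{2}}{5} = \frac{x}{5} + \frac{2 x^{2}}{5}$)
$M{\left(z \right)} = -13 - z$ ($M{\left(z \right)} = 7 - \left(z - \left(-24 + 4\right)\right) = 7 - \left(z - -20\right) = 7 - \left(z + 20\right) = 7 - \left(20 + z\right) = -13 - z$)
$38 M{\left(m{\left(-3 \right)} \right)} = 38 \left(-13 - \frac{1}{5} \left(-3\right) \left(1 + 2 \left(-3\right)\right)\right) = 38 \left(-13 - \frac{1}{5} \left(-3\right) \left(1 - 6\right)\right) = 38 \left(-13 - \frac{1}{5} \left(-3\right) \left(-5\right)\right) = 38 \left(-13 - 3\right) = 38 \left(-16\right) = -608$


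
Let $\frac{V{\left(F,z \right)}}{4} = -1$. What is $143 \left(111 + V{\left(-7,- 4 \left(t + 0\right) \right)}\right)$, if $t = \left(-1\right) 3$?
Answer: $15301$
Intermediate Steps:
$t = -3$
$V{\left(F,z \right)} = -4$ ($V{\left(F,z \right)} = 4 \left(-1\right) = -4$)
$143 \left(111 + V{\left(-7,- 4 \left(t + 0\right) \right)}\right) = 143 \left(111 - 4\right) = 143 \cdot 107 = 15301$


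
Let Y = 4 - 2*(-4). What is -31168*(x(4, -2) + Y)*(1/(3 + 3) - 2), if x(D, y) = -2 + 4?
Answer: 2399936/3 ≈ 7.9998e+5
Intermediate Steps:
x(D, y) = 2
Y = 12 (Y = 4 + 8 = 12)
-31168*(x(4, -2) + Y)*(1/(3 + 3) - 2) = -31168*(2 + 12)*(1/(3 + 3) - 2) = -436352*(1/6 - 2) = -436352*(-11)/6 = -31168*(-77/3) = 2399936/3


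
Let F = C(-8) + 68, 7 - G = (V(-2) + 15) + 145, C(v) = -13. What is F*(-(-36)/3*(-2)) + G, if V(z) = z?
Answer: -1471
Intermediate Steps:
G = -151 (G = 7 - ((-2 + 15) + 145) = 7 - (13 + 145) = 7 - 1*158 = 7 - 158 = -151)
F = 55 (F = -13 + 68 = 55)
F*(-(-36)/3*(-2)) + G = 55*(-(-36)/3*(-2)) - 151 = 55*(-6*(-2)*(-2)) - 151 = 55*(12*(-2)) - 151 = 55*(-24) - 151 = -1320 - 151 = -1471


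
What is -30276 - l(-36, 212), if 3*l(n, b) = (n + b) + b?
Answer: -91216/3 ≈ -30405.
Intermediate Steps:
l(n, b) = n/3 + 2*b/3 (l(n, b) = ((n + b) + b)/3 = ((b + n) + b)/3 = (n + 2*b)/3 = n/3 + 2*b/3)
-30276 - l(-36, 212) = -30276 - ((⅓)*(-36) + (⅔)*212) = -30276 - (-12 + 424/3) = -30276 - 1*388/3 = -30276 - 388/3 = -91216/3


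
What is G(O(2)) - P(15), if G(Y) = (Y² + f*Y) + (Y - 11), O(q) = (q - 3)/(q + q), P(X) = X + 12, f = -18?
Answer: -539/16 ≈ -33.688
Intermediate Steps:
P(X) = 12 + X
O(q) = (-3 + q)/(2*q) (O(q) = (-3 + q)/((2*q)) = (-3 + q)*(1/(2*q)) = (-3 + q)/(2*q))
G(Y) = -11 + Y² - 17*Y (G(Y) = (Y² - 18*Y) + (Y - 11) = (Y² - 18*Y) + (-11 + Y) = -11 + Y² - 17*Y)
G(O(2)) - P(15) = (-11 + ((½)*(-3 + 2)/2)² - 17*(-3 + 2)/(2*2)) - (12 + 15) = (-11 + ((½)*(½)*(-1))² - 17*(-1)/(2*2)) - 1*27 = (-11 + (-¼)² - 17*(-¼)) - 27 = (-11 + 1/16 + 17/4) - 27 = -107/16 - 27 = -539/16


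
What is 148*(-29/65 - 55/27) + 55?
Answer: -548459/1755 ≈ -312.51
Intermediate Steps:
148*(-29/65 - 55/27) + 55 = 148*(-4358/1755) + 55 = -644984/1755 + 55 = -548459/1755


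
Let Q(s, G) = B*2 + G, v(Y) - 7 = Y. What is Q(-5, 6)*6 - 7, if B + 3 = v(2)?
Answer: 101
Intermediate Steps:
v(Y) = 7 + Y
B = 6 (B = -3 + (7 + 2) = -3 + 9 = 6)
Q(s, G) = 12 + G (Q(s, G) = 6*2 + G = 12 + G)
Q(-5, 6)*6 - 7 = (12 + 6)*6 - 7 = 18*6 - 7 = 108 - 7 = 101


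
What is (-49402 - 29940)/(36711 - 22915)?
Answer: -39671/6898 ≈ -5.7511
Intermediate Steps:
(-49402 - 29940)/(36711 - 22915) = -79342/13796 = -79342*1/13796 = -39671/6898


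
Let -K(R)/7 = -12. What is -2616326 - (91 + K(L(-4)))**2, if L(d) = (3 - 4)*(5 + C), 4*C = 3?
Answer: -2646951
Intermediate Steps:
C = 3/4 (C = (1/4)*3 = 3/4 ≈ 0.75000)
L(d) = -23/4 (L(d) = (3 - 4)*(5 + 3/4) = -1*23/4 = -23/4)
K(R) = 84 (K(R) = -7*(-12) = 84)
-2616326 - (91 + K(L(-4)))**2 = -2616326 - (91 + 84)**2 = -2616326 - 1*175**2 = -2616326 - 1*30625 = -2616326 - 30625 = -2646951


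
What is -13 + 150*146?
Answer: 21887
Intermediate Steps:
-13 + 150*146 = -13 + 21900 = 21887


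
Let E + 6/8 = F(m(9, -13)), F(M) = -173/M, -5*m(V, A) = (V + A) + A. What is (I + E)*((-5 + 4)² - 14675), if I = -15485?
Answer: 7751474467/34 ≈ 2.2798e+8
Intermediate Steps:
m(V, A) = -2*A/5 - V/5 (m(V, A) = -((V + A) + A)/5 = -((A + V) + A)/5 = -(V + 2*A)/5 = -2*A/5 - V/5)
E = -3511/68 (E = -¾ - 173/(-⅖*(-13) - ⅕*9) = -¾ - 173/(26/5 - 9/5) = -¾ - 173/17/5 = -¾ - 173*5/17 = -¾ - 865/17 = -3511/68 ≈ -51.632)
(I + E)*((-5 + 4)² - 14675) = (-15485 - 3511/68)*((-5 + 4)² - 14675) = -1056491*((-1)² - 14675)/68 = -1056491*(1 - 14675)/68 = -1056491/68*(-14674) = 7751474467/34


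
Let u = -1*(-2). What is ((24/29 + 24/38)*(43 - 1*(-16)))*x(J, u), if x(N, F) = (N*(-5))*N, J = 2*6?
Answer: -34153920/551 ≈ -61985.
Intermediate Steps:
u = 2
J = 12
x(N, F) = -5*N² (x(N, F) = (-5*N)*N = -5*N²)
((24/29 + 24/38)*(43 - 1*(-16)))*x(J, u) = ((24/29 + 24/38)*(43 - 1*(-16)))*(-5*12²) = ((24*(1/29) + 24*(1/38))*(43 + 16))*(-5*144) = ((24/29 + 12/19)*59)*(-720) = ((804/551)*59)*(-720) = (47436/551)*(-720) = -34153920/551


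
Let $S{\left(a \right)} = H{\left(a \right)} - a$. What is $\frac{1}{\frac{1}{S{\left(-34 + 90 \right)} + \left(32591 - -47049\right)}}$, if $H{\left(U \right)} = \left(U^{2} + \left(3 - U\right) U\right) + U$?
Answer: $79808$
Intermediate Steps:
$H{\left(U \right)} = U + U^{2} + U \left(3 - U\right)$ ($H{\left(U \right)} = \left(U^{2} + U \left(3 - U\right)\right) + U = U + U^{2} + U \left(3 - U\right)$)
$S{\left(a \right)} = 3 a$ ($S{\left(a \right)} = 4 a - a = 3 a$)
$\frac{1}{\frac{1}{S{\left(-34 + 90 \right)} + \left(32591 - -47049\right)}} = \frac{1}{\frac{1}{3 \left(-34 + 90\right) + \left(32591 - -47049\right)}} = \frac{1}{\frac{1}{3 \cdot 56 + \left(32591 + 47049\right)}} = \frac{1}{\frac{1}{168 + 79640}} = \frac{1}{\frac{1}{79808}} = 79808$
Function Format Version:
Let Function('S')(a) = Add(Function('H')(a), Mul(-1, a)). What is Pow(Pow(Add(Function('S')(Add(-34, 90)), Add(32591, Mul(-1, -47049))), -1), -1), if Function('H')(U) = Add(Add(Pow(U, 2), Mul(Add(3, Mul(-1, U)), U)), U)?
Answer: 79808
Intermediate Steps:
Function('H')(U) = Add(U, Pow(U, 2), Mul(U, Add(3, Mul(-1, U)))) (Function('H')(U) = Add(Add(Pow(U, 2), Mul(U, Add(3, Mul(-1, U)))), U) = Add(U, Pow(U, 2), Mul(U, Add(3, Mul(-1, U)))))
Function('S')(a) = Mul(3, a) (Function('S')(a) = Add(Mul(4, a), Mul(-1, a)) = Mul(3, a))
Pow(Pow(Add(Function('S')(Add(-34, 90)), Add(32591, Mul(-1, -47049))), -1), -1) = Pow(Pow(Add(Mul(3, Add(-34, 90)), Add(32591, Mul(-1, -47049))), -1), -1) = Pow(Pow(Add(Mul(3, 56), Add(32591, 47049)), -1), -1) = Pow(Pow(Add(168, 79640), -1), -1) = Pow(Pow(79808, -1), -1) = Pow(Rational(1, 79808), -1) = 79808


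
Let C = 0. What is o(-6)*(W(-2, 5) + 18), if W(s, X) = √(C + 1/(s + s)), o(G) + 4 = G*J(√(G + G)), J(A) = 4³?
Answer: -6984 - 194*I ≈ -6984.0 - 194.0*I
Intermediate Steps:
J(A) = 64
o(G) = -4 + 64*G (o(G) = -4 + G*64 = -4 + 64*G)
W(s, X) = √2*√(1/s)/2 (W(s, X) = √(0 + 1/(s + s)) = √(0 + 1/(2*s)) = √(1/(2*s)) = √2*√(1/s)/2)
o(-6)*(W(-2, 5) + 18) = (-4 + 64*(-6))*(√2*√(1/(-2))/2 + 18) = (-4 - 384)*(√2*√(-½)/2 + 18) = -388*(√2*(I*√2/2)/2 + 18) = -388*(I/2 + 18) = -388*(18 + I/2) = -6984 - 194*I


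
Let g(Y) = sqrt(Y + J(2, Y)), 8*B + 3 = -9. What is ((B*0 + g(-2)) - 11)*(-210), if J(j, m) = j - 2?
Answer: 2310 - 210*I*sqrt(2) ≈ 2310.0 - 296.98*I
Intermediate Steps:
B = -3/2 (B = -3/8 + (1/8)*(-9) = -3/8 - 9/8 = -3/2 ≈ -1.5000)
J(j, m) = -2 + j
g(Y) = sqrt(Y) (g(Y) = sqrt(Y + (-2 + 2)) = sqrt(Y + 0) = sqrt(Y))
((B*0 + g(-2)) - 11)*(-210) = ((-3/2*0 + sqrt(-2)) - 11)*(-210) = ((0 + I*sqrt(2)) - 11)*(-210) = (I*sqrt(2) - 11)*(-210) = (-11 + I*sqrt(2))*(-210) = 2310 - 210*I*sqrt(2)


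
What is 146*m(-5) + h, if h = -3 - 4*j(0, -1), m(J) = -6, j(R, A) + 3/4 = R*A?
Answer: -876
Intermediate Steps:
j(R, A) = -3/4 + A*R (j(R, A) = -3/4 + R*A = -3/4 + A*R)
h = 0 (h = -3 - 4*(-3/4 - 1*0) = -3 - 4*(-3/4 + 0) = -3 - 4*(-3/4) = -3 + 3 = 0)
146*m(-5) + h = 146*(-6) + 0 = -876 + 0 = -876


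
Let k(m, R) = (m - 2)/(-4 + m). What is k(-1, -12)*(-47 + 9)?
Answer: -114/5 ≈ -22.800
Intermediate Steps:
k(m, R) = (-2 + m)/(-4 + m)
k(-1, -12)*(-47 + 9) = ((-2 - 1)/(-4 - 1))*(-47 + 9) = (-3/(-5))*(-38) = -1/5*(-3)*(-38) = (3/5)*(-38) = -114/5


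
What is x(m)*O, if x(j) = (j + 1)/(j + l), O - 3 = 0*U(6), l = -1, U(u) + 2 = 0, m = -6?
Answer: 15/7 ≈ 2.1429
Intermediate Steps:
U(u) = -2 (U(u) = -2 + 0 = -2)
O = 3 (O = 3 + 0*(-2) = 3 + 0 = 3)
x(j) = (1 + j)/(-1 + j) (x(j) = (j + 1)/(j - 1) = (1 + j)/(-1 + j))
x(m)*O = ((1 - 6)/(-1 - 6))*3 = (-5/(-7))*3 = -⅐*(-5)*3 = (5/7)*3 = 15/7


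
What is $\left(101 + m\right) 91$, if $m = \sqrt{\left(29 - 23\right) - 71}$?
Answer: $9191 + 91 i \sqrt{65} \approx 9191.0 + 733.67 i$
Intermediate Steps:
$m = i \sqrt{65}$ ($m = \sqrt{6 - 71} = \sqrt{-65} = i \sqrt{65} \approx 8.0623 i$)
$\left(101 + m\right) 91 = \left(101 + i \sqrt{65}\right) 91 = 9191 + 91 i \sqrt{65}$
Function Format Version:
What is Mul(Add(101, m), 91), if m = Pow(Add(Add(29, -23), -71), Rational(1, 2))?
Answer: Add(9191, Mul(91, I, Pow(65, Rational(1, 2)))) ≈ Add(9191.0, Mul(733.67, I))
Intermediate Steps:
m = Mul(I, Pow(65, Rational(1, 2))) (m = Pow(Add(6, -71), Rational(1, 2)) = Pow(-65, Rational(1, 2)) = Mul(I, Pow(65, Rational(1, 2))) ≈ Mul(8.0623, I))
Mul(Add(101, m), 91) = Mul(Add(101, Mul(I, Pow(65, Rational(1, 2)))), 91) = Add(9191, Mul(91, I, Pow(65, Rational(1, 2))))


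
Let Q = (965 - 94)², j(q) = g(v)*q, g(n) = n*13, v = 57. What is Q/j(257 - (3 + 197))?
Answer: 58357/3249 ≈ 17.962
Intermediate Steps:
g(n) = 13*n
j(q) = 741*q (j(q) = (13*57)*q = 741*q)
Q = 758641 (Q = 871² = 758641)
Q/j(257 - (3 + 197)) = 758641/((741*(257 - (3 + 197)))) = 758641/((741*(257 - 1*200))) = 758641/((741*(257 - 200))) = 758641/((741*57)) = 758641/42237 = 758641*(1/42237) = 58357/3249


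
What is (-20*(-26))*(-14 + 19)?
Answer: 2600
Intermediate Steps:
(-20*(-26))*(-14 + 19) = 520*5 = 2600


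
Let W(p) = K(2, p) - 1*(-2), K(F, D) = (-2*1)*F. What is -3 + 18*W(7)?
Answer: -39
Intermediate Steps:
K(F, D) = -2*F
W(p) = -2 (W(p) = -2*2 - 1*(-2) = -4 + 2 = -2)
-3 + 18*W(7) = -3 + 18*(-2) = -3 - 36 = -39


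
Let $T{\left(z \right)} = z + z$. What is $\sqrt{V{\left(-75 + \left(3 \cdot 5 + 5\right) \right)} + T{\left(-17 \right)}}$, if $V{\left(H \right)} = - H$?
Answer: $\sqrt{21} \approx 4.5826$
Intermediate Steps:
$T{\left(z \right)} = 2 z$
$\sqrt{V{\left(-75 + \left(3 \cdot 5 + 5\right) \right)} + T{\left(-17 \right)}} = \sqrt{- (-75 + \left(3 \cdot 5 + 5\right)) + 2 \left(-17\right)} = \sqrt{- (-75 + \left(15 + 5\right)) - 34} = \sqrt{- (-75 + 20) - 34} = \sqrt{\left(-1\right) \left(-55\right) - 34} = \sqrt{55 - 34} = \sqrt{21}$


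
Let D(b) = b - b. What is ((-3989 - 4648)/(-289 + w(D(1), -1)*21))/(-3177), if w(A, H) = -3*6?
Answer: -2879/706353 ≈ -0.0040759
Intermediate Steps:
D(b) = 0
w(A, H) = -18
((-3989 - 4648)/(-289 + w(D(1), -1)*21))/(-3177) = ((-3989 - 4648)/(-289 - 18*21))/(-3177) = -8637/(-289 - 378)*(-1/3177) = -8637/(-667)*(-1/3177) = -8637*(-1/667)*(-1/3177) = (8637/667)*(-1/3177) = -2879/706353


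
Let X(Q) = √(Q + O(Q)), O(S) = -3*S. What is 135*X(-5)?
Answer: 135*√10 ≈ 426.91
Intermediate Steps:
X(Q) = √2*√(-Q) (X(Q) = √(Q - 3*Q) = √(-2*Q) = √2*√(-Q))
135*X(-5) = 135*(√2*√(-1*(-5))) = 135*(√2*√5) = 135*√10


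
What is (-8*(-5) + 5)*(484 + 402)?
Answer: 39870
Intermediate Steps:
(-8*(-5) + 5)*(484 + 402) = (40 + 5)*886 = 45*886 = 39870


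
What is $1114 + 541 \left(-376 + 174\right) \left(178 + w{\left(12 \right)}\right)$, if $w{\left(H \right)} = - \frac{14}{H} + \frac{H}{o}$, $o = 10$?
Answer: $- \frac{291820871}{15} \approx -1.9455 \cdot 10^{7}$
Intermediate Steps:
$w{\left(H \right)} = - \frac{14}{H} + \frac{H}{10}$
$1114 + 541 \left(-376 + 174\right) \left(178 + w{\left(12 \right)}\right) = 1114 + 541 \left(-376 + 174\right) \left(178 + \left(- \frac{14}{12} + \frac{1}{10} \cdot 12\right)\right) = 1114 + 541 \left(- 202 \left(178 + \left(\left(-14\right) \frac{1}{12} + \frac{6}{5}\right)\right)\right) = 1114 + 541 \left(- 202 \left(178 + \left(- \frac{7}{6} + \frac{6}{5}\right)\right)\right) = 1114 + 541 \left(- 202 \left(178 + \frac{1}{30}\right)\right) = 1114 + 541 \left(\left(-202\right) \frac{5341}{30}\right) = 1114 + 541 \left(- \frac{539441}{15}\right) = 1114 - \frac{291837581}{15} = - \frac{291820871}{15}$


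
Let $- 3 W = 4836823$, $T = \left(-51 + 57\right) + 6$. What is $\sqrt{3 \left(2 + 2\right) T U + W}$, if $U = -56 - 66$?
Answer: $\frac{i \sqrt{14668581}}{3} \approx 1276.7 i$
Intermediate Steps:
$T = 12$ ($T = 6 + 6 = 12$)
$U = -122$
$W = - \frac{4836823}{3}$ ($W = \left(- \frac{1}{3}\right) 4836823 = - \frac{4836823}{3} \approx -1.6123 \cdot 10^{6}$)
$\sqrt{3 \left(2 + 2\right) T U + W} = \sqrt{3 \left(2 + 2\right) 12 \left(-122\right) - \frac{4836823}{3}} = \sqrt{3 \cdot 4 \cdot 12 \left(-122\right) - \frac{4836823}{3}} = \sqrt{12 \cdot 12 \left(-122\right) - \frac{4836823}{3}} = \sqrt{144 \left(-122\right) - \frac{4836823}{3}} = \sqrt{-17568 - \frac{4836823}{3}} = \sqrt{- \frac{4889527}{3}} = \frac{i \sqrt{14668581}}{3}$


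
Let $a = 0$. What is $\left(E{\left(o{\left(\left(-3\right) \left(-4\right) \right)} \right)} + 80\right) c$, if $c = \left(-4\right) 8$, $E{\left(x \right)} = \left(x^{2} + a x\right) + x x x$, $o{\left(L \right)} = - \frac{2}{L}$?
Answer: $- \frac{69140}{27} \approx -2560.7$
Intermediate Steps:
$E{\left(x \right)} = x^{2} + x^{3}$ ($E{\left(x \right)} = \left(x^{2} + 0 x\right) + x x x = \left(x^{2} + 0\right) + x^{2} x = x^{2} + x^{3}$)
$c = -32$
$\left(E{\left(o{\left(\left(-3\right) \left(-4\right) \right)} \right)} + 80\right) c = \left(\left(- \frac{2}{\left(-3\right) \left(-4\right)}\right)^{2} \left(1 - \frac{2}{\left(-3\right) \left(-4\right)}\right) + 80\right) \left(-32\right) = \left(\left(- \frac{2}{12}\right)^{2} \left(1 - \frac{2}{12}\right) + 80\right) \left(-32\right) = \left(\left(\left(-2\right) \frac{1}{12}\right)^{2} \left(1 - \frac{1}{6}\right) + 80\right) \left(-32\right) = \left(\left(- \frac{1}{6}\right)^{2} \left(1 - \frac{1}{6}\right) + 80\right) \left(-32\right) = \left(\frac{1}{36} \cdot \frac{5}{6} + 80\right) \left(-32\right) = \left(\frac{5}{216} + 80\right) \left(-32\right) = \frac{17285}{216} \left(-32\right) = - \frac{69140}{27}$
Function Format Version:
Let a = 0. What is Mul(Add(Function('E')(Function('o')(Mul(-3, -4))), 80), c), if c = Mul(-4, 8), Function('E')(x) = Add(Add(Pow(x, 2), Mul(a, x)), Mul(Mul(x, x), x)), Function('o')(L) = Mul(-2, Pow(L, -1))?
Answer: Rational(-69140, 27) ≈ -2560.7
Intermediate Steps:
Function('E')(x) = Add(Pow(x, 2), Pow(x, 3)) (Function('E')(x) = Add(Add(Pow(x, 2), Mul(0, x)), Mul(Mul(x, x), x)) = Add(Add(Pow(x, 2), 0), Mul(Pow(x, 2), x)) = Add(Pow(x, 2), Pow(x, 3)))
c = -32
Mul(Add(Function('E')(Function('o')(Mul(-3, -4))), 80), c) = Mul(Add(Mul(Pow(Mul(-2, Pow(Mul(-3, -4), -1)), 2), Add(1, Mul(-2, Pow(Mul(-3, -4), -1)))), 80), -32) = Mul(Add(Mul(Pow(Mul(-2, Pow(12, -1)), 2), Add(1, Mul(-2, Pow(12, -1)))), 80), -32) = Mul(Add(Mul(Pow(Mul(-2, Rational(1, 12)), 2), Add(1, Mul(-2, Rational(1, 12)))), 80), -32) = Mul(Add(Mul(Pow(Rational(-1, 6), 2), Add(1, Rational(-1, 6))), 80), -32) = Mul(Add(Mul(Rational(1, 36), Rational(5, 6)), 80), -32) = Mul(Add(Rational(5, 216), 80), -32) = Mul(Rational(17285, 216), -32) = Rational(-69140, 27)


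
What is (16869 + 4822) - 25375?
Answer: -3684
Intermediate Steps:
(16869 + 4822) - 25375 = 21691 - 25375 = -3684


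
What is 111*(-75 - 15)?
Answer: -9990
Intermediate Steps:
111*(-75 - 15) = 111*(-90) = -9990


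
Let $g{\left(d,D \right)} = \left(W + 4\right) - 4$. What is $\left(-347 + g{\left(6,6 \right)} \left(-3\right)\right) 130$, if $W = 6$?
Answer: $-47450$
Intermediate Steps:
$g{\left(d,D \right)} = 6$ ($g{\left(d,D \right)} = \left(6 + 4\right) - 4 = 10 - 4 = 6$)
$\left(-347 + g{\left(6,6 \right)} \left(-3\right)\right) 130 = \left(-347 + 6 \left(-3\right)\right) 130 = \left(-347 - 18\right) 130 = \left(-365\right) 130 = -47450$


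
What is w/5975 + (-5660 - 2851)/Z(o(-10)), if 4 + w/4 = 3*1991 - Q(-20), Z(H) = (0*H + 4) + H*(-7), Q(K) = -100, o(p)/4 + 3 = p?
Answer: -41919657/2198800 ≈ -19.065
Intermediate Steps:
o(p) = -12 + 4*p
Z(H) = 4 - 7*H (Z(H) = (0 + 4) - 7*H = 4 - 7*H)
w = 24276 (w = -16 + 4*(3*1991 - 1*(-100)) = -16 + 4*(5973 + 100) = -16 + 4*6073 = -16 + 24292 = 24276)
w/5975 + (-5660 - 2851)/Z(o(-10)) = 24276/5975 + (-5660 - 2851)/(4 - 7*(-12 + 4*(-10))) = 24276*(1/5975) - 8511/(4 - 7*(-12 - 40)) = 24276/5975 - 8511/(4 - 7*(-52)) = 24276/5975 - 8511/(4 + 364) = 24276/5975 - 8511/368 = -41919657/2198800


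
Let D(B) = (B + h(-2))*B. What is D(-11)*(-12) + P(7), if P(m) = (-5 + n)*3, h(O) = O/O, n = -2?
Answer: -1341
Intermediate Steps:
h(O) = 1
P(m) = -21 (P(m) = (-5 - 2)*3 = -7*3 = -21)
D(B) = B*(1 + B) (D(B) = (B + 1)*B = (1 + B)*B = B*(1 + B))
D(-11)*(-12) + P(7) = -11*(1 - 11)*(-12) - 21 = -11*(-10)*(-12) - 21 = 110*(-12) - 21 = -1320 - 21 = -1341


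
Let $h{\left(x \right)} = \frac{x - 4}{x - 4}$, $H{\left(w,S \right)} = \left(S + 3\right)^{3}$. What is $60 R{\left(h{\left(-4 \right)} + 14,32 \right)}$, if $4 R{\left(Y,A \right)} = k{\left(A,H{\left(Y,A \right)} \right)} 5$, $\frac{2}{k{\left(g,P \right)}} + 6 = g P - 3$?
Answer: $\frac{150}{1371991} \approx 0.00010933$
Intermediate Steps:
$H{\left(w,S \right)} = \left(3 + S\right)^{3}$
$k{\left(g,P \right)} = \frac{2}{-9 + P g}$ ($k{\left(g,P \right)} = \frac{2}{-6 + \left(g P - 3\right)} = \frac{2}{-6 + \left(P g - 3\right)} = \frac{2}{-6 + \left(-3 + P g\right)} = \frac{2}{-9 + P g}$)
$h{\left(x \right)} = 1$ ($h{\left(x \right)} = \frac{-4 + x}{-4 + x} = 1$)
$R{\left(Y,A \right)} = \frac{5}{2 \left(-9 + A \left(3 + A\right)^{3}\right)}$ ($R{\left(Y,A \right)} = \frac{\frac{2}{-9 + \left(3 + A\right)^{3} A} 5}{4} = \frac{\frac{2}{-9 + A \left(3 + A\right)^{3}} \cdot 5}{4} = \frac{10 \frac{1}{-9 + A \left(3 + A\right)^{3}}}{4} = \frac{5}{2 \left(-9 + A \left(3 + A\right)^{3}\right)}$)
$60 R{\left(h{\left(-4 \right)} + 14,32 \right)} = 60 \frac{5}{2 \left(-9 + 32 \left(3 + 32\right)^{3}\right)} = 60 \frac{5}{2 \left(-9 + 32 \cdot 35^{3}\right)} = 60 \frac{5}{2 \left(-9 + 32 \cdot 42875\right)} = 60 \frac{5}{2 \left(-9 + 1372000\right)} = 60 \frac{5}{2 \cdot 1371991} = 60 \cdot \frac{5}{2} \cdot \frac{1}{1371991} = 60 \cdot \frac{5}{2743982} = \frac{150}{1371991}$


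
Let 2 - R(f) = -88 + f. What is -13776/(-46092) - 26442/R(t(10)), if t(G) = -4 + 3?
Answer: -7804558/26887 ≈ -290.27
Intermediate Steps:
t(G) = -1
R(f) = 90 - f (R(f) = 2 - (-88 + f) = 2 + (88 - f) = 90 - f)
-13776/(-46092) - 26442/R(t(10)) = -13776/(-46092) - 26442/(90 - 1*(-1)) = -13776*(-1/46092) - 26442/(90 + 1) = 1148/3841 - 26442/91 = 1148/3841 - 26442*1/91 = 1148/3841 - 2034/7 = -7804558/26887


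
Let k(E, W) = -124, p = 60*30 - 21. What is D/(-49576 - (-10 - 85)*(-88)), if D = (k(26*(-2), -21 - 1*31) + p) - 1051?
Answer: -151/14484 ≈ -0.010425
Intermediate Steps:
p = 1779 (p = 1800 - 21 = 1779)
D = 604 (D = (-124 + 1779) - 1051 = 1655 - 1051 = 604)
D/(-49576 - (-10 - 85)*(-88)) = 604/(-49576 - (-10 - 85)*(-88)) = 604/(-49576 - (-95)*(-88)) = 604/(-49576 - 1*8360) = 604/(-49576 - 8360) = 604/(-57936) = 604*(-1/57936) = -151/14484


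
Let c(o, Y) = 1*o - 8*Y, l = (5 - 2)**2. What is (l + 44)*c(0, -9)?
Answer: 3816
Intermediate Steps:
l = 9 (l = 3**2 = 9)
c(o, Y) = o - 8*Y
(l + 44)*c(0, -9) = (9 + 44)*(0 - 8*(-9)) = 53*(0 + 72) = 53*72 = 3816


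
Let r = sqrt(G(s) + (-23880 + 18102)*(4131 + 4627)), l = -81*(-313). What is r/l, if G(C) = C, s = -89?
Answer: I*sqrt(50603813)/25353 ≈ 0.28058*I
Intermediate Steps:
l = 25353
r = I*sqrt(50603813) (r = sqrt(-89 + (-23880 + 18102)*(4131 + 4627)) = sqrt(-89 - 5778*8758) = sqrt(-89 - 50603724) = sqrt(-50603813) = I*sqrt(50603813) ≈ 7113.6*I)
r/l = (I*sqrt(50603813))/25353 = (I*sqrt(50603813))*(1/25353) = I*sqrt(50603813)/25353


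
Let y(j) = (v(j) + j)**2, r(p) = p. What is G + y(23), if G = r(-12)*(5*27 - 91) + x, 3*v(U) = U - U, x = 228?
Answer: 229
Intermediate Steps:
v(U) = 0 (v(U) = (U - U)/3 = (1/3)*0 = 0)
G = -300 (G = -12*(5*27 - 91) + 228 = -12*(135 - 91) + 228 = -12*44 + 228 = -528 + 228 = -300)
y(j) = j**2 (y(j) = (0 + j)**2 = j**2)
G + y(23) = -300 + 23**2 = -300 + 529 = 229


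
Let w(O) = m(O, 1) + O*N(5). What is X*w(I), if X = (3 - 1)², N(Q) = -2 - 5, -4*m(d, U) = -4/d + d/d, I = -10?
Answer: 1393/5 ≈ 278.60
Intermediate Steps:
m(d, U) = -¼ + 1/d (m(d, U) = -(-4/d + d/d)/4 = -(-4/d + 1)/4 = -(1 - 4/d)/4 = -¼ + 1/d)
N(Q) = -7
w(O) = -7*O + (4 - O)/(4*O) (w(O) = (4 - O)/(4*O) + O*(-7) = (4 - O)/(4*O) - 7*O = -7*O + (4 - O)/(4*O))
X = 4 (X = 2² = 4)
X*w(I) = 4*(-¼ + 1/(-10) - 7*(-10)) = 4*(-¼ - ⅒ + 70) = 4*(1393/20) = 1393/5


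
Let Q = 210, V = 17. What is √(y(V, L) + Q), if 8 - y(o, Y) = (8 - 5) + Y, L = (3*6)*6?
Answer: √107 ≈ 10.344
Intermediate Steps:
L = 108 (L = 18*6 = 108)
y(o, Y) = 5 - Y (y(o, Y) = 8 - ((8 - 5) + Y) = 8 - (3 + Y) = 8 + (-3 - Y) = 5 - Y)
√(y(V, L) + Q) = √((5 - 1*108) + 210) = √((5 - 108) + 210) = √(-103 + 210) = √107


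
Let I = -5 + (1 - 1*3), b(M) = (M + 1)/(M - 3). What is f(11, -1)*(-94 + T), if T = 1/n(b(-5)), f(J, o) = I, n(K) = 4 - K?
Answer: 656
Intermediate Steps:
b(M) = (1 + M)/(-3 + M)
I = -7 (I = -5 + (1 - 3) = -5 - 2 = -7)
f(J, o) = -7
T = 2/7 (T = 1/(4 - (1 - 5)/(-3 - 5)) = 1/(4 - (-4)/(-8)) = 1/(4 - (-1)*(-4)/8) = 1/(4 - 1*1/2) = 1/(4 - 1/2) = 1/(7/2) = 2/7 ≈ 0.28571)
f(11, -1)*(-94 + T) = -7*(-94 + 2/7) = -7*(-656/7) = 656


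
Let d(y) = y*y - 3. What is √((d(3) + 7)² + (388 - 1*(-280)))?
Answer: 3*√93 ≈ 28.931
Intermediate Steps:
d(y) = -3 + y² (d(y) = y² - 3 = -3 + y²)
√((d(3) + 7)² + (388 - 1*(-280))) = √(((-3 + 3²) + 7)² + (388 - 1*(-280))) = √(((-3 + 9) + 7)² + (388 + 280)) = √((6 + 7)² + 668) = √(13² + 668) = √(169 + 668) = √837 = 3*√93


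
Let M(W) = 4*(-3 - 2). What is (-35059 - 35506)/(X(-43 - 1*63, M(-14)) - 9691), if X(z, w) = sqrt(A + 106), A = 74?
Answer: 683845415/93915301 + 423390*sqrt(5)/93915301 ≈ 7.2916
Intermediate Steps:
M(W) = -20 (M(W) = 4*(-5) = -20)
X(z, w) = 6*sqrt(5) (X(z, w) = sqrt(74 + 106) = sqrt(180) = 6*sqrt(5))
(-35059 - 35506)/(X(-43 - 1*63, M(-14)) - 9691) = (-35059 - 35506)/(6*sqrt(5) - 9691) = -70565/(-9691 + 6*sqrt(5))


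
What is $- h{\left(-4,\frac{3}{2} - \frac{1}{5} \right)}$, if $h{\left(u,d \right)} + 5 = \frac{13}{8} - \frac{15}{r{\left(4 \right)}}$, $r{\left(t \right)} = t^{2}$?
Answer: $\frac{69}{16} \approx 4.3125$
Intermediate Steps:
$h{\left(u,d \right)} = - \frac{69}{16}$ ($h{\left(u,d \right)} = -5 + \left(\frac{13}{8} - \frac{15}{4^{2}}\right) = -5 + \left(13 \cdot \frac{1}{8} - \frac{15}{16}\right) = -5 + \left(\frac{13}{8} - \frac{15}{16}\right) = -5 + \frac{11}{16} = - \frac{69}{16}$)
$- h{\left(-4,\frac{3}{2} - \frac{1}{5} \right)} = \left(-1\right) \left(- \frac{69}{16}\right) = \frac{69}{16}$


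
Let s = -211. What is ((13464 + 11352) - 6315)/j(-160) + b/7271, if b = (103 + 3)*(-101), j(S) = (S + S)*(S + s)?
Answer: -162356507/123316160 ≈ -1.3166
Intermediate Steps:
j(S) = 2*S*(-211 + S) (j(S) = (S + S)*(S - 211) = (2*S)*(-211 + S) = 2*S*(-211 + S))
b = -10706 (b = 106*(-101) = -10706)
((13464 + 11352) - 6315)/j(-160) + b/7271 = ((13464 + 11352) - 6315)/((2*(-160)*(-211 - 160))) - 10706/7271 = (24816 - 6315)/((2*(-160)*(-371))) - 10706*1/7271 = 18501/118720 - 10706/7271 = 18501*(1/118720) - 10706/7271 = 2643/16960 - 10706/7271 = -162356507/123316160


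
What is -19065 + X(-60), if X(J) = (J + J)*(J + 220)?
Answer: -38265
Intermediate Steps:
X(J) = 2*J*(220 + J) (X(J) = (2*J)*(220 + J) = 2*J*(220 + J))
-19065 + X(-60) = -19065 + 2*(-60)*(220 - 60) = -19065 + 2*(-60)*160 = -19065 - 19200 = -38265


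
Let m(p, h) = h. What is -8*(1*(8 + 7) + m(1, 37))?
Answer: -416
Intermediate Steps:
-8*(1*(8 + 7) + m(1, 37)) = -8*(1*(8 + 7) + 37) = -8*(1*15 + 37) = -8*(15 + 37) = -8*52 = -416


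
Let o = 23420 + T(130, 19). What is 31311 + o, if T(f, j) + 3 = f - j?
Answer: 54839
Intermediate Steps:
T(f, j) = -3 + f - j (T(f, j) = -3 + (f - j) = -3 + f - j)
o = 23528 (o = 23420 + (-3 + 130 - 1*19) = 23420 + (-3 + 130 - 19) = 23420 + 108 = 23528)
31311 + o = 31311 + 23528 = 54839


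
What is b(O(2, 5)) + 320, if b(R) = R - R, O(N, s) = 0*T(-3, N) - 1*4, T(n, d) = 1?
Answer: 320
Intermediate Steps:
O(N, s) = -4 (O(N, s) = 0*1 - 1*4 = 0 - 4 = -4)
b(R) = 0
b(O(2, 5)) + 320 = 0 + 320 = 320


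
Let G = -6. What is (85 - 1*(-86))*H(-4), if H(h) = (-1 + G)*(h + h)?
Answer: 9576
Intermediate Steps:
H(h) = -14*h (H(h) = (-1 - 6)*(h + h) = -14*h)
(85 - 1*(-86))*H(-4) = (85 - 1*(-86))*(-14*(-4)) = (85 + 86)*56 = 171*56 = 9576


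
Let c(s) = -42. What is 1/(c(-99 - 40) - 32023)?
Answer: -1/32065 ≈ -3.1187e-5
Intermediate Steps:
1/(c(-99 - 40) - 32023) = 1/(-42 - 32023) = 1/(-32065) = -1/32065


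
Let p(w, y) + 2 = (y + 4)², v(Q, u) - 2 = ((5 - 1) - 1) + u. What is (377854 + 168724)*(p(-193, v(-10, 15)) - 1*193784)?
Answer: -105604335380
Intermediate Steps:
v(Q, u) = 5 + u (v(Q, u) = 2 + (((5 - 1) - 1) + u) = 2 + ((4 - 1) + u) = 2 + (3 + u) = 5 + u)
p(w, y) = -2 + (4 + y)² (p(w, y) = -2 + (y + 4)² = -2 + (4 + y)²)
(377854 + 168724)*(p(-193, v(-10, 15)) - 1*193784) = (377854 + 168724)*((-2 + (4 + (5 + 15))²) - 1*193784) = 546578*((-2 + (4 + 20)²) - 193784) = 546578*((-2 + 24²) - 193784) = 546578*((-2 + 576) - 193784) = 546578*(574 - 193784) = 546578*(-193210) = -105604335380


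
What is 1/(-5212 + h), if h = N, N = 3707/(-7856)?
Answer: -7856/40949179 ≈ -0.00019185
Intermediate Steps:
N = -3707/7856 (N = 3707*(-1/7856) = -3707/7856 ≈ -0.47187)
h = -3707/7856 ≈ -0.47187
1/(-5212 + h) = 1/(-5212 - 3707/7856) = 1/(-40949179/7856) = -7856/40949179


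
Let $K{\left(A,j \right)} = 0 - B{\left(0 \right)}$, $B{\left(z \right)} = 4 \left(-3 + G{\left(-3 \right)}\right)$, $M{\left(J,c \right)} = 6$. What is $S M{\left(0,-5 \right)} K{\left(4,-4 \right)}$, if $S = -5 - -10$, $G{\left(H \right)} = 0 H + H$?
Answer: $720$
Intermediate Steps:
$G{\left(H \right)} = H$ ($G{\left(H \right)} = 0 + H = H$)
$S = 5$ ($S = -5 + 10 = 5$)
$B{\left(z \right)} = -24$ ($B{\left(z \right)} = 4 \left(-3 - 3\right) = 4 \left(-6\right) = -24$)
$K{\left(A,j \right)} = 24$ ($K{\left(A,j \right)} = 0 - -24 = 0 + 24 = 24$)
$S M{\left(0,-5 \right)} K{\left(4,-4 \right)} = 5 \cdot 6 \cdot 24 = 30 \cdot 24 = 720$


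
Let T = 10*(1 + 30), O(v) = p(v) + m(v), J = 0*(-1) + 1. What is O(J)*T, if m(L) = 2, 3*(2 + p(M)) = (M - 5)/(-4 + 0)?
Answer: 310/3 ≈ 103.33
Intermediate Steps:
p(M) = -19/12 - M/12 (p(M) = -2 + ((M - 5)/(-4 + 0))/3 = -2 + ((-5 + M)/(-4))/3 = -2 + ((-5 + M)*(-¼))/3 = -2 + (5/4 - M/4)/3 = -2 + (5/12 - M/12) = -19/12 - M/12)
J = 1 (J = 0 + 1 = 1)
O(v) = 5/12 - v/12 (O(v) = (-19/12 - v/12) + 2 = 5/12 - v/12)
T = 310 (T = 10*31 = 310)
O(J)*T = (5/12 - 1/12*1)*310 = (5/12 - 1/12)*310 = (⅓)*310 = 310/3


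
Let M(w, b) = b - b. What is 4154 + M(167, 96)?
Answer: 4154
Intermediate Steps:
M(w, b) = 0
4154 + M(167, 96) = 4154 + 0 = 4154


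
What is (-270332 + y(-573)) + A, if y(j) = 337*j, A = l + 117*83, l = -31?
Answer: -453753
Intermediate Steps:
A = 9680 (A = -31 + 117*83 = -31 + 9711 = 9680)
(-270332 + y(-573)) + A = (-270332 + 337*(-573)) + 9680 = (-270332 - 193101) + 9680 = -463433 + 9680 = -453753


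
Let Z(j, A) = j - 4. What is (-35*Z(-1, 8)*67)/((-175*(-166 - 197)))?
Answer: 67/363 ≈ 0.18457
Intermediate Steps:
Z(j, A) = -4 + j
(-35*Z(-1, 8)*67)/((-175*(-166 - 197))) = (-35*(-4 - 1)*67)/((-175*(-166 - 197))) = (-35*(-5)*67)/((-175*(-363))) = (175*67)/63525 = 11725*(1/63525) = 67/363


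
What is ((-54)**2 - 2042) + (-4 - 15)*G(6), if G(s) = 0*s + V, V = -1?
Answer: 893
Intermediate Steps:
G(s) = -1 (G(s) = 0*s - 1 = 0 - 1 = -1)
((-54)**2 - 2042) + (-4 - 15)*G(6) = ((-54)**2 - 2042) + (-4 - 15)*(-1) = (2916 - 2042) - 19*(-1) = 874 + 19 = 893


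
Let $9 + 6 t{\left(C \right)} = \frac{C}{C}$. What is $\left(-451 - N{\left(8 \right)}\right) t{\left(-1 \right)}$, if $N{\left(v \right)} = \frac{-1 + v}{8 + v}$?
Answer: $\frac{7223}{12} \approx 601.92$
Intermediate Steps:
$t{\left(C \right)} = - \frac{4}{3}$ ($t{\left(C \right)} = - \frac{3}{2} + \frac{C \frac{1}{C}}{6} = - \frac{3}{2} + \frac{1}{6} \cdot 1 = - \frac{3}{2} + \frac{1}{6} = - \frac{4}{3}$)
$N{\left(v \right)} = \frac{-1 + v}{8 + v}$
$\left(-451 - N{\left(8 \right)}\right) t{\left(-1 \right)} = \left(-451 - \frac{-1 + 8}{8 + 8}\right) \left(- \frac{4}{3}\right) = \left(-451 - \frac{1}{16} \cdot 7\right) \left(- \frac{4}{3}\right) = \left(-451 - \frac{7}{16}\right) \left(- \frac{4}{3}\right) = \left(- \frac{7223}{16}\right) \left(- \frac{4}{3}\right) = \frac{7223}{12}$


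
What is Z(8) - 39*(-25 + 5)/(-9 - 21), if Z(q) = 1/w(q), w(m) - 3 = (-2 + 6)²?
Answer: -493/19 ≈ -25.947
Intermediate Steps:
w(m) = 19 (w(m) = 3 + (-2 + 6)² = 3 + 4² = 3 + 16 = 19)
Z(q) = 1/19
Z(8) - 39*(-25 + 5)/(-9 - 21) = 1/19 - 39*(-25 + 5)/(-9 - 21) = 1/19 - (-780)/(-30) = 1/19 - (-780)*(-1)/30 = 1/19 - 39*⅔ = 1/19 - 26 = -493/19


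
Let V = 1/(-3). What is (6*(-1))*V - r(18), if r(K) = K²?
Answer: -322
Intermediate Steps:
V = -⅓ ≈ -0.33333
(6*(-1))*V - r(18) = (6*(-1))*(-⅓) - 1*18² = -6*(-⅓) - 1*324 = 2 - 324 = -322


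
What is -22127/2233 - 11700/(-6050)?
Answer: -965/121 ≈ -7.9752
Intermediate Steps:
-22127/2233 - 11700/(-6050) = -22127*1/2233 - 11700*(-1/6050) = -109/11 + 234/121 = -965/121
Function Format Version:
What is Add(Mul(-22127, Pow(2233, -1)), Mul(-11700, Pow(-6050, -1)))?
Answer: Rational(-965, 121) ≈ -7.9752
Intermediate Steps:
Add(Mul(-22127, Pow(2233, -1)), Mul(-11700, Pow(-6050, -1))) = Add(Mul(-22127, Rational(1, 2233)), Mul(-11700, Rational(-1, 6050))) = Add(Rational(-109, 11), Rational(234, 121)) = Rational(-965, 121)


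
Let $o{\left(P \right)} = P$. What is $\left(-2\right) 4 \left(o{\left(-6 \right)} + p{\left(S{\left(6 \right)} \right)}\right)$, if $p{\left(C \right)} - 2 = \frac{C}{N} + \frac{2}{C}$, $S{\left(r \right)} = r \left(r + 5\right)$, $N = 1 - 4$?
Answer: $\frac{6856}{33} \approx 207.76$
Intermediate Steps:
$N = -3$ ($N = 1 - 4 = -3$)
$S{\left(r \right)} = r \left(5 + r\right)$
$p{\left(C \right)} = 2 + \frac{2}{C} - \frac{C}{3}$ ($p{\left(C \right)} = 2 + \left(\frac{C}{-3} + \frac{2}{C}\right) = 2 + \left(C \left(- \frac{1}{3}\right) + \frac{2}{C}\right) = 2 - \left(- \frac{2}{C} + \frac{C}{3}\right) = 2 + \frac{2}{C} - \frac{C}{3}$)
$\left(-2\right) 4 \left(o{\left(-6 \right)} + p{\left(S{\left(6 \right)} \right)}\right) = \left(-2\right) 4 \left(-6 + \left(2 + \frac{2}{6 \left(5 + 6\right)} - \frac{6 \left(5 + 6\right)}{3}\right)\right) = - 8 \left(-6 + \left(2 + \frac{2}{6 \cdot 11} - \frac{6 \cdot 11}{3}\right)\right) = - 8 \left(-6 + \left(2 + \frac{2}{66} - 22\right)\right) = - 8 \left(-6 + \left(2 + 2 \cdot \frac{1}{66} - 22\right)\right) = - 8 \left(-6 + \left(2 + \frac{1}{33} - 22\right)\right) = - 8 \left(-6 - \frac{659}{33}\right) = \left(-8\right) \left(- \frac{857}{33}\right) = \frac{6856}{33}$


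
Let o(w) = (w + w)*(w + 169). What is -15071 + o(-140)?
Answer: -23191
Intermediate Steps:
o(w) = 2*w*(169 + w) (o(w) = (2*w)*(169 + w) = 2*w*(169 + w))
-15071 + o(-140) = -15071 + 2*(-140)*(169 - 140) = -15071 + 2*(-140)*29 = -15071 - 8120 = -23191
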